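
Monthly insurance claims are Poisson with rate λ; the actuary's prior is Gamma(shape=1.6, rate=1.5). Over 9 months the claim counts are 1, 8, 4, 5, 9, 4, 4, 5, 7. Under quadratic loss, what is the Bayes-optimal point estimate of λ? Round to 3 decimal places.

4.629

Σ counts = 47. Posterior: Gamma(shape = 1.6+47 = 48.6, rate = 1.5+9 = 10.5).
Mode = (α−1)/β = 47.6/10.5 = 4.533.
Mean = α/β = 48.6/10.5 = 4.629.
Quadratic loss ⇒ the optimal estimator is the posterior mean.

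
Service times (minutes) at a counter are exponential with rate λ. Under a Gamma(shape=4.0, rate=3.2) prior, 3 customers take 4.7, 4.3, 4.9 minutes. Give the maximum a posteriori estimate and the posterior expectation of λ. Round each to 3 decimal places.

MAP = 0.351; posterior mean = 0.409

Σ times = 13.9. Posterior: Gamma(shape = 4.0+3 = 7.0, rate = 3.2+13.9 = 17.1).
Mode = (α−1)/β = 6.0/17.1 = 0.351.
Mean = α/β = 7.0/17.1 = 0.409.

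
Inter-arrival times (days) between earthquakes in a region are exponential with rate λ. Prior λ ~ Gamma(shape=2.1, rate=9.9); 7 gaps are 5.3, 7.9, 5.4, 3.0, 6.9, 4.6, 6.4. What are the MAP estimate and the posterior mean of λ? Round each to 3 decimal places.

MAP: 0.164. Posterior mean: 0.184.

Σ times = 39.5. Posterior: Gamma(shape = 2.1+7 = 9.1, rate = 9.9+39.5 = 49.4).
Mode = (α−1)/β = 8.1/49.4 = 0.164.
Mean = α/β = 9.1/49.4 = 0.184.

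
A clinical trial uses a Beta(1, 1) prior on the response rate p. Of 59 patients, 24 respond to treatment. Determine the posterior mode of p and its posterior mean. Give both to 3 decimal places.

MAP: 0.407. Posterior mean: 0.410.

Posterior: Beta(1+24, 1+35) = Beta(25, 36).
Mode = (25−1)/(25+36−2) = 24/59 = 0.407.
Mean = 25/(25+36) = 25/61 = 0.410.
Right-skewed posterior ⇒ mode < mean.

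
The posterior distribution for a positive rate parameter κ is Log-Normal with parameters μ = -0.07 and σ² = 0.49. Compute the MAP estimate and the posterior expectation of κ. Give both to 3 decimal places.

MAP = 0.571, posterior mean = 1.191

Mode = exp(μ − σ²) = exp(-0.56) = 0.571.
Mean = exp(μ + σ²/2) = exp(0.175) = 1.191.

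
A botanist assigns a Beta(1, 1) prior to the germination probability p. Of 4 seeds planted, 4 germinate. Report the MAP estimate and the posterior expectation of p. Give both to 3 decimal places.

MAP = 1.000, posterior mean = 0.833

Posterior: Beta(1+4, 1+0) = Beta(5, 1).
Since β = 1 ≤ 1 and α > 1, the Beta density is monotone increasing on [0,1]; the mode is at 1.
Mean = 5/(5+1) = 0.833.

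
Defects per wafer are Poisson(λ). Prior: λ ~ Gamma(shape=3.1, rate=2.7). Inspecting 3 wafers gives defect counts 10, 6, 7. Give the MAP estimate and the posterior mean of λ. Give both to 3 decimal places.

Σ counts = 23. Posterior: Gamma(shape = 3.1+23 = 26.1, rate = 2.7+3 = 5.7).
Mode = (α−1)/β = 25.1/5.7 = 4.404.
Mean = α/β = 26.1/5.7 = 4.579.

MAP: 4.404. Posterior mean: 4.579.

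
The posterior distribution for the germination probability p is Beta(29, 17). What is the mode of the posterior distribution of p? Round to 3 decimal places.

0.636

Mode = (29−1)/(29+17−2) = 28/44 = 0.636.
Mean = 29/(29+17) = 29/46 = 0.630.
This is the posterior mode — the MAP estimate.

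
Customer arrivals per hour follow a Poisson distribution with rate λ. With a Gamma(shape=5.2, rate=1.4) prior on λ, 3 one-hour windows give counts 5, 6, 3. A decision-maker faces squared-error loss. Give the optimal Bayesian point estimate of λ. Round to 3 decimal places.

4.364

Σ counts = 14. Posterior: Gamma(shape = 5.2+14 = 19.2, rate = 1.4+3 = 4.4).
Mode = (α−1)/β = 18.2/4.4 = 4.136.
Mean = α/β = 19.2/4.4 = 4.364.
Squared-error loss ⇒ the optimal estimator is the posterior mean.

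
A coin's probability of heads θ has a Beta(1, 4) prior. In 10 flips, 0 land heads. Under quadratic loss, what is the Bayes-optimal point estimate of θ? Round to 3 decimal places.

0.067

Posterior: Beta(1+0, 4+10) = Beta(1, 14).
Since α = 1 ≤ 1 and β > 1, the Beta density is monotone decreasing on [0,1]; the mode is at 0.
Mean = 1/(1+14) = 0.067.
Quadratic loss ⇒ the optimal estimator is the posterior mean.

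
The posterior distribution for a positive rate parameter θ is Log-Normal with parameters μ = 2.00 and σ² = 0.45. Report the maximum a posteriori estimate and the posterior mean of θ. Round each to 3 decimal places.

Mode = exp(μ − σ²) = exp(1.55) = 4.711.
Mean = exp(μ + σ²/2) = exp(2.225) = 9.253.
Right-skewed posterior ⇒ mode < mean.

MAP = 4.711, posterior mean = 9.253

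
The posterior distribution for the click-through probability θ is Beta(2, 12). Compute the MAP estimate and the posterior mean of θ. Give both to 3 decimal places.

Mode = (2−1)/(2+12−2) = 1/12 = 0.083.
Mean = 2/(2+12) = 2/14 = 0.143.

MAP = 0.083, posterior mean = 0.143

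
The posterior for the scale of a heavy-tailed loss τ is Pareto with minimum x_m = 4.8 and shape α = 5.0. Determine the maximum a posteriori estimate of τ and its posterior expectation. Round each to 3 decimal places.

MAP = 4.800, posterior mean = 6.000

The Pareto density is strictly decreasing on [x_m, ∞), so the mode is x_m = 4.800.
Mean = α·x_m/(α−1) = 5.0·4.8/4.0 = 6.000.
The posterior is right-skewed, so the mean exceeds the mode.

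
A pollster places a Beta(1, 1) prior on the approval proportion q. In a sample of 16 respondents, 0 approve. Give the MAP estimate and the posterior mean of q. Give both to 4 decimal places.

MAP estimate = 0.0000, posterior mean = 0.0556

Posterior: Beta(1+0, 1+16) = Beta(1, 17).
Since α = 1 ≤ 1 and β > 1, the Beta density is monotone decreasing on [0,1]; the mode is at 0.
Mean = 1/(1+17) = 0.0556.
The mean is pulled above the mode by the posterior's right skew.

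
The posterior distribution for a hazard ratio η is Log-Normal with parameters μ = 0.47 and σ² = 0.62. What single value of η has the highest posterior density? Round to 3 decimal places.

0.861

Mode = exp(μ − σ²) = exp(-0.15) = 0.861.
Mean = exp(μ + σ²/2) = exp(0.780) = 2.181.
This is the posterior mode — the MAP estimate.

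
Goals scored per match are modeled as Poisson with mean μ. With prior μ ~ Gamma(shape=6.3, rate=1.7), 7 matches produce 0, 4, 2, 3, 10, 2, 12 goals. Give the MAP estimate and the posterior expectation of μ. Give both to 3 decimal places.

MAP = 4.402, posterior mean = 4.517

Σ counts = 33. Posterior: Gamma(shape = 6.3+33 = 39.3, rate = 1.7+7 = 8.7).
Mode = (α−1)/β = 38.3/8.7 = 4.402.
Mean = α/β = 39.3/8.7 = 4.517.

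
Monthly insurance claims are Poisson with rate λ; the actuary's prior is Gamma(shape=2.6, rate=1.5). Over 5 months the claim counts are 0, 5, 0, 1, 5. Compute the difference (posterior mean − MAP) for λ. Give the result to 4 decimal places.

0.1538

Σ counts = 11. Posterior: Gamma(shape = 2.6+11 = 13.6, rate = 1.5+5 = 6.5).
Mode = (α−1)/β = 12.6/6.5 = 1.9385.
Mean = α/β = 13.6/6.5 = 2.0923.
Difference = 2.0923 − 1.9385 = 0.1538.
Mean > mode: the posterior has a right tail.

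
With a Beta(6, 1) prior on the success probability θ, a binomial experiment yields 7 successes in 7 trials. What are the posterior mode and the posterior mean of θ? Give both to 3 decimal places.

MAP = 1.000; posterior mean = 0.929

Posterior: Beta(6+7, 1+0) = Beta(13, 1).
Since β = 1 ≤ 1 and α > 1, the Beta density is monotone increasing on [0,1]; the mode is at 1.
Mean = 13/(13+1) = 0.929.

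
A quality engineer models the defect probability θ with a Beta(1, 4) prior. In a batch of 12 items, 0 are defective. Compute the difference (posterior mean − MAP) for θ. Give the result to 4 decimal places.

Posterior: Beta(1+0, 4+12) = Beta(1, 16).
Since α = 1 ≤ 1 and β > 1, the Beta density is monotone decreasing on [0,1]; the mode is at 0.
Mean = 1/(1+16) = 0.0588.
Difference = 0.0588 − 0.0000 = 0.0588.
Right-skewed posterior ⇒ mode < mean.

0.0588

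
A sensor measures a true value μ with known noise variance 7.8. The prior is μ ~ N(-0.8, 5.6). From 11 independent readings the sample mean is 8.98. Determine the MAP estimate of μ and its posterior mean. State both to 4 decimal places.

MAP = 7.8808; posterior mean = 7.8808

Posterior for μ is Normal. Precision-weighted mean: (1/5.6·-0.8 + 11/7.8·8.98) / (1/5.6 + 11/7.8) = 7.8808.
A Normal posterior is symmetric, so mode = mean.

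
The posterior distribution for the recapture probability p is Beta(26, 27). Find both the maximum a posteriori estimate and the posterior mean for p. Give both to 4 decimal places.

Mode = (26−1)/(26+27−2) = 25/51 = 0.4902.
Mean = 26/(26+27) = 26/53 = 0.4906.

MAP = 0.4902; posterior mean = 0.4906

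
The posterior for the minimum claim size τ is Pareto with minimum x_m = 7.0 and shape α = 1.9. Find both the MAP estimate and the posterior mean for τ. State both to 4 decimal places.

MAP: 7.0000. Posterior mean: 14.7778.

The Pareto density is strictly decreasing on [x_m, ∞), so the mode is x_m = 7.0000.
Mean = α·x_m/(α−1) = 1.9·7.0/0.9 = 14.7778.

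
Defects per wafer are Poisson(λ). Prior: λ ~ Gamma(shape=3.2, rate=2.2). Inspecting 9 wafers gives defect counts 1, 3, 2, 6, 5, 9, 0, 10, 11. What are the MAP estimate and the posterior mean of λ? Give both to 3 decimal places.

MAP estimate = 4.393, posterior mean = 4.482

Σ counts = 47. Posterior: Gamma(shape = 3.2+47 = 50.2, rate = 2.2+9 = 11.2).
Mode = (α−1)/β = 49.2/11.2 = 4.393.
Mean = α/β = 50.2/11.2 = 4.482.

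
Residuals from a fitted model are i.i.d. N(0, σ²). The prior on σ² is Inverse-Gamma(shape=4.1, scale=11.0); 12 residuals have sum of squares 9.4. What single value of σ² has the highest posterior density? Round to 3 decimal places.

Posterior: Inverse-Gamma(shape = 4.1+12/2 = 10.1, scale = 11.0+9.4/2 = 15.7).
Mode = β/(α+1) = 15.7/11.1 = 1.414.
Mean = β/(α−1) = 15.7/9.1 = 1.725.
This is the posterior mode — the MAP estimate.

1.414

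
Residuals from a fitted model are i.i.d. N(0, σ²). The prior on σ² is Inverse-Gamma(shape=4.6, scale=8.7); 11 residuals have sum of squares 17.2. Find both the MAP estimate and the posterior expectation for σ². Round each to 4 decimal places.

MAP: 1.5586. Posterior mean: 1.9011.

Posterior: Inverse-Gamma(shape = 4.6+11/2 = 10.1, scale = 8.7+17.2/2 = 17.3).
Mode = β/(α+1) = 17.3/11.1 = 1.5586.
Mean = β/(α−1) = 17.3/9.1 = 1.9011.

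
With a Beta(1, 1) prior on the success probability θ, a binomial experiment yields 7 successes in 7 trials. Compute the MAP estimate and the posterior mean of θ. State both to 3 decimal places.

Posterior: Beta(1+7, 1+0) = Beta(8, 1).
Since β = 1 ≤ 1 and α > 1, the Beta density is monotone increasing on [0,1]; the mode is at 1.
Mean = 8/(8+1) = 0.889.
The posterior is left-skewed, so the mode exceeds the mean.

θ_MAP = 1.000, E[θ|data] = 0.889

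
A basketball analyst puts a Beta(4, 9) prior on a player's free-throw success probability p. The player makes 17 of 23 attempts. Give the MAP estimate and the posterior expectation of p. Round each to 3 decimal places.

p_MAP = 0.588, E[p|data] = 0.583

Posterior: Beta(4+17, 9+6) = Beta(21, 15).
Mode = (21−1)/(21+15−2) = 20/34 = 0.588.
Mean = 21/(21+15) = 21/36 = 0.583.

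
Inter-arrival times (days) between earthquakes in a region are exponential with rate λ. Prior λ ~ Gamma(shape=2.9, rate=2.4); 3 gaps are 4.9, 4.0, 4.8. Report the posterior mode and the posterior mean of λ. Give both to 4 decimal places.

Σ times = 13.7. Posterior: Gamma(shape = 2.9+3 = 5.9, rate = 2.4+13.7 = 16.1).
Mode = (α−1)/β = 4.9/16.1 = 0.3043.
Mean = α/β = 5.9/16.1 = 0.3665.
Mean > mode: the posterior has a right tail.

posterior mode = 0.3043, posterior mean = 0.3665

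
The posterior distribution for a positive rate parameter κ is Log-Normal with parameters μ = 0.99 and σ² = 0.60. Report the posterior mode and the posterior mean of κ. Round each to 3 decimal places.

Mode = exp(μ − σ²) = exp(0.39) = 1.477.
Mean = exp(μ + σ²/2) = exp(1.290) = 3.633.

MAP = 1.477; posterior mean = 3.633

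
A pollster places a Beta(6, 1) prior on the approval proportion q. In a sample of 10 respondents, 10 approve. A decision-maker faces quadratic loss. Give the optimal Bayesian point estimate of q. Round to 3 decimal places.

0.941

Posterior: Beta(6+10, 1+0) = Beta(16, 1).
Since β = 1 ≤ 1 and α > 1, the Beta density is monotone increasing on [0,1]; the mode is at 1.
Mean = 16/(16+1) = 0.941.
Quadratic loss ⇒ the optimal estimator is the posterior mean.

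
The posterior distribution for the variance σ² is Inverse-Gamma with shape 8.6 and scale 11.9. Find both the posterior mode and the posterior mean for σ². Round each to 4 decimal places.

σ²_MAP = 1.2396, E[σ²|data] = 1.5658

Mode = β/(α+1) = 11.9/9.6 = 1.2396.
Mean = β/(α−1) = 11.9/7.6 = 1.5658.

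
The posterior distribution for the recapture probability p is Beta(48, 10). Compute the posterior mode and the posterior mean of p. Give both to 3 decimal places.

Mode = (48−1)/(48+10−2) = 47/56 = 0.839.
Mean = 48/(48+10) = 48/58 = 0.828.
Left-skewed posterior ⇒ mean < mode.

posterior mode = 0.839, posterior mean = 0.828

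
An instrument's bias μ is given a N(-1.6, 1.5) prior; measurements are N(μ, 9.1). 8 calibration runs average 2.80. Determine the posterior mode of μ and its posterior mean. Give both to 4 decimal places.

Posterior for μ is Normal. Precision-weighted mean: (1/1.5·-1.6 + 8/9.1·2.80) / (1/1.5 + 8/9.1) = 0.9024.
A Normal posterior is symmetric, so mode = mean.

MAP = 0.9024, posterior mean = 0.9024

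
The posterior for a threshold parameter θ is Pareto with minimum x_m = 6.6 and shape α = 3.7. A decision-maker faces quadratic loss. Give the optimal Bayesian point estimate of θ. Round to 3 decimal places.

9.044

The Pareto density is strictly decreasing on [x_m, ∞), so the mode is x_m = 6.600.
Mean = α·x_m/(α−1) = 3.7·6.6/2.7 = 9.044.
Quadratic loss ⇒ the optimal estimator is the posterior mean.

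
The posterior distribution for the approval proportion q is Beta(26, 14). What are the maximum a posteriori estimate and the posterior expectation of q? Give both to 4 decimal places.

q_MAP = 0.6579, E[q|data] = 0.6500

Mode = (26−1)/(26+14−2) = 25/38 = 0.6579.
Mean = 26/(26+14) = 26/40 = 0.6500.
The mean is pulled below the mode by the posterior's left skew.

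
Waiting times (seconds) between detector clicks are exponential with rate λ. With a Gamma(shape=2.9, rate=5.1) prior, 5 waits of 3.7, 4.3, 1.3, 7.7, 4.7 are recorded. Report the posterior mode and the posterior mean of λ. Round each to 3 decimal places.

MAP: 0.257. Posterior mean: 0.295.

Σ times = 21.7. Posterior: Gamma(shape = 2.9+5 = 7.9, rate = 5.1+21.7 = 26.8).
Mode = (α−1)/β = 6.9/26.8 = 0.257.
Mean = α/β = 7.9/26.8 = 0.295.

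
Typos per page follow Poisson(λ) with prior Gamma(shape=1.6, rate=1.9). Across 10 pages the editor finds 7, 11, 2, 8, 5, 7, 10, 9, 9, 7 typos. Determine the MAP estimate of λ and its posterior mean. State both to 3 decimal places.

Σ counts = 75. Posterior: Gamma(shape = 1.6+75 = 76.6, rate = 1.9+10 = 11.9).
Mode = (α−1)/β = 75.6/11.9 = 6.353.
Mean = α/β = 76.6/11.9 = 6.437.
Right-skewed posterior ⇒ mode < mean.

MAP: 6.353. Posterior mean: 6.437.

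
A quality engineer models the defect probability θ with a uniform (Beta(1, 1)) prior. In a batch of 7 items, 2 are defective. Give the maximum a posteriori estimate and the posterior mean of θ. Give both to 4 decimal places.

MAP = 0.2857; posterior mean = 0.3333

Posterior: Beta(1+2, 1+5) = Beta(3, 6).
Mode = (3−1)/(3+6−2) = 2/7 = 0.2857.
With a flat prior the MAP equals the MLE, 2/7.
Mean = 3/(3+6) = 3/9 = 0.3333.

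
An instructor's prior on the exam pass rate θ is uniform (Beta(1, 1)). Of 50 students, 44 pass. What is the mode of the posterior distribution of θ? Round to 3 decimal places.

0.880

Posterior: Beta(1+44, 1+6) = Beta(45, 7).
Mode = (45−1)/(45+7−2) = 44/50 = 0.880.
With a flat prior the MAP equals the MLE, 44/50.
Mean = 45/(45+7) = 45/52 = 0.865.
This is the posterior mode — the MAP estimate.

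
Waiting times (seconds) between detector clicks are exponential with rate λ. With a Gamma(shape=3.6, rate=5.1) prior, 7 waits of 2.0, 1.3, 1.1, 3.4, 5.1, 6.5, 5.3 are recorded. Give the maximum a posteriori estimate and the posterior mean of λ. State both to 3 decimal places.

Σ times = 24.7. Posterior: Gamma(shape = 3.6+7 = 10.6, rate = 5.1+24.7 = 29.8).
Mode = (α−1)/β = 9.6/29.8 = 0.322.
Mean = α/β = 10.6/29.8 = 0.356.
The mean is pulled above the mode by the posterior's right skew.

maximum a posteriori estimate = 0.322, posterior mean = 0.356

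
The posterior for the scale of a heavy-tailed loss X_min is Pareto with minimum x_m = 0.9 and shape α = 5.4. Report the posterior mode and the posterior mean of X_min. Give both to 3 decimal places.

The Pareto density is strictly decreasing on [x_m, ∞), so the mode is x_m = 0.900.
Mean = α·x_m/(α−1) = 5.4·0.9/4.4 = 1.105.
Right-skewed posterior ⇒ mode < mean.

MAP = 0.900; posterior mean = 1.105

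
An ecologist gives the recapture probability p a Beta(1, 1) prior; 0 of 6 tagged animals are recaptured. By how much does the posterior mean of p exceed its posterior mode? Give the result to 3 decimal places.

0.125

Posterior: Beta(1+0, 1+6) = Beta(1, 7).
Since α = 1 ≤ 1 and β > 1, the Beta density is monotone decreasing on [0,1]; the mode is at 0.
Mean = 1/(1+7) = 0.125.
Difference = 0.125 − 0.000 = 0.125.
Mean > mode: the posterior has a right tail.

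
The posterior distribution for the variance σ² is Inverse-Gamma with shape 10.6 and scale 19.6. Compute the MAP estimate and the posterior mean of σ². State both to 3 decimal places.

Mode = β/(α+1) = 19.6/11.6 = 1.690.
Mean = β/(α−1) = 19.6/9.6 = 2.042.

MAP estimate = 1.690, posterior mean = 2.042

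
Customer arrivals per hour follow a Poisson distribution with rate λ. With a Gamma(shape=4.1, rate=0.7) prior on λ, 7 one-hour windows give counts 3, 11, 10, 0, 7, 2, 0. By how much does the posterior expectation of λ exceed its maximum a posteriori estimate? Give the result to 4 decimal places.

0.1299

Σ counts = 33. Posterior: Gamma(shape = 4.1+33 = 37.1, rate = 0.7+7 = 7.7).
Mode = (α−1)/β = 36.1/7.7 = 4.6883.
Mean = α/β = 37.1/7.7 = 4.8182.
Difference = 4.8182 − 4.6883 = 0.1299.
The posterior is right-skewed, so the mean exceeds the mode.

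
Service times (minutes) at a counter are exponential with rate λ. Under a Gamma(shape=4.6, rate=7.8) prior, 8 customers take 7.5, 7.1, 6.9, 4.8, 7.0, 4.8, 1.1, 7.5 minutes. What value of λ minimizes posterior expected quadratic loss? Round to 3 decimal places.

0.231

Σ times = 46.7. Posterior: Gamma(shape = 4.6+8 = 12.6, rate = 7.8+46.7 = 54.5).
Mode = (α−1)/β = 11.6/54.5 = 0.213.
Mean = α/β = 12.6/54.5 = 0.231.
Quadratic loss ⇒ the optimal estimator is the posterior mean.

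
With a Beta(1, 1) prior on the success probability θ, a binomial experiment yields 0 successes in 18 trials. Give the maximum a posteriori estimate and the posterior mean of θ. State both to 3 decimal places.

Posterior: Beta(1+0, 1+18) = Beta(1, 19).
Since α = 1 ≤ 1 and β > 1, the Beta density is monotone decreasing on [0,1]; the mode is at 0.
Mean = 1/(1+19) = 0.050.
The mean is pulled above the mode by the posterior's right skew.

MAP: 0.000. Posterior mean: 0.050.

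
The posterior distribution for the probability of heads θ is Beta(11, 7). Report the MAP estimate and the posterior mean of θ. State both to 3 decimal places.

Mode = (11−1)/(11+7−2) = 10/16 = 0.625.
Mean = 11/(11+7) = 11/18 = 0.611.

MAP estimate = 0.625, posterior mean = 0.611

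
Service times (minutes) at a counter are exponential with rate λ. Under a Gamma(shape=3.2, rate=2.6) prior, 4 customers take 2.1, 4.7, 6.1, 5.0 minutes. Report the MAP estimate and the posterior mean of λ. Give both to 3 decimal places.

MAP estimate = 0.302, posterior mean = 0.351

Σ times = 17.9. Posterior: Gamma(shape = 3.2+4 = 7.2, rate = 2.6+17.9 = 20.5).
Mode = (α−1)/β = 6.2/20.5 = 0.302.
Mean = α/β = 7.2/20.5 = 0.351.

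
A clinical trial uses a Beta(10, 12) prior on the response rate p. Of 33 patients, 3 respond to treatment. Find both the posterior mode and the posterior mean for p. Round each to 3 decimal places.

Posterior: Beta(10+3, 12+30) = Beta(13, 42).
Mode = (13−1)/(13+42−2) = 12/53 = 0.226.
Mean = 13/(13+42) = 13/55 = 0.236.

p_MAP = 0.226, E[p|data] = 0.236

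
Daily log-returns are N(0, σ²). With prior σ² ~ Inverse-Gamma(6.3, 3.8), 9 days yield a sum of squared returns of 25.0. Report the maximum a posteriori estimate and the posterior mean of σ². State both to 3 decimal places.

Posterior: Inverse-Gamma(shape = 6.3+9/2 = 10.8, scale = 3.8+25.0/2 = 16.3).
Mode = β/(α+1) = 16.3/11.8 = 1.381.
Mean = β/(α−1) = 16.3/9.8 = 1.663.
The mean is pulled above the mode by the posterior's right skew.

maximum a posteriori estimate = 1.381, posterior mean = 1.663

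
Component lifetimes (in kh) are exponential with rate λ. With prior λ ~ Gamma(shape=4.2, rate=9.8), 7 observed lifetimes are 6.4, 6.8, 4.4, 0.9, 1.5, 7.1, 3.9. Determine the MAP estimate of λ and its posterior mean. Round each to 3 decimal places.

Σ times = 31.0. Posterior: Gamma(shape = 4.2+7 = 11.2, rate = 9.8+31.0 = 40.8).
Mode = (α−1)/β = 10.2/40.8 = 0.250.
Mean = α/β = 11.2/40.8 = 0.275.

MAP = 0.250, posterior mean = 0.275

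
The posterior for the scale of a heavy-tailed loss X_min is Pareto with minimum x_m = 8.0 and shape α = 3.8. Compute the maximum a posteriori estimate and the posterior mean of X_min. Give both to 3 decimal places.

The Pareto density is strictly decreasing on [x_m, ∞), so the mode is x_m = 8.000.
Mean = α·x_m/(α−1) = 3.8·8.0/2.8 = 10.857.
The mean is pulled above the mode by the posterior's right skew.

MAP: 8.000. Posterior mean: 10.857.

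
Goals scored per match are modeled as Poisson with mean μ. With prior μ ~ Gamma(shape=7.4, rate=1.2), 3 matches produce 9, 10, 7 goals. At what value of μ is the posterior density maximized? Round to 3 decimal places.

Σ counts = 26. Posterior: Gamma(shape = 7.4+26 = 33.4, rate = 1.2+3 = 4.2).
Mode = (α−1)/β = 32.4/4.2 = 7.714.
Mean = α/β = 33.4/4.2 = 7.952.
This is the posterior mode — the MAP estimate.

7.714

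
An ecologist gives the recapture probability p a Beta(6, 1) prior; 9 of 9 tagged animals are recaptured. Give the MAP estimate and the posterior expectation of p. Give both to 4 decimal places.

Posterior: Beta(6+9, 1+0) = Beta(15, 1).
Since β = 1 ≤ 1 and α > 1, the Beta density is monotone increasing on [0,1]; the mode is at 1.
Mean = 15/(15+1) = 0.9375.

MAP estimate = 1.0000, posterior expectation = 0.9375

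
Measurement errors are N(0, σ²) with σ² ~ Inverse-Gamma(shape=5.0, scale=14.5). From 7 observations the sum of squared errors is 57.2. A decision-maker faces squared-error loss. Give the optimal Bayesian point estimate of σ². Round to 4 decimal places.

Posterior: Inverse-Gamma(shape = 5.0+7/2 = 8.5, scale = 14.5+57.2/2 = 43.1).
Mode = β/(α+1) = 43.1/9.5 = 4.5368.
Mean = β/(α−1) = 43.1/7.5 = 5.7467.
Squared-error loss ⇒ the optimal estimator is the posterior mean.

5.7467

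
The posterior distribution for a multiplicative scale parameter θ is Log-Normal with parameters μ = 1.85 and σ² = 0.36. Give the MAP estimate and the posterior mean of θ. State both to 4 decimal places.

MAP: 4.4371. Posterior mean: 7.6141.

Mode = exp(μ − σ²) = exp(1.49) = 4.4371.
Mean = exp(μ + σ²/2) = exp(2.030) = 7.6141.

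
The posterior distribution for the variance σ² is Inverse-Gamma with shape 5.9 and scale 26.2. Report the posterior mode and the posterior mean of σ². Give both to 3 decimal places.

MAP = 3.797; posterior mean = 5.347

Mode = β/(α+1) = 26.2/6.9 = 3.797.
Mean = β/(α−1) = 26.2/4.9 = 5.347.
Mean > mode: the posterior has a right tail.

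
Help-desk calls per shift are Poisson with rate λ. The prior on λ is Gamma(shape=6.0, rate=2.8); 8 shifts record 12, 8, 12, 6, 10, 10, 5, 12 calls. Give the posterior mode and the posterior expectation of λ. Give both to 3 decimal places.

Σ counts = 75. Posterior: Gamma(shape = 6.0+75 = 81.0, rate = 2.8+8 = 10.8).
Mode = (α−1)/β = 80.0/10.8 = 7.407.
Mean = α/β = 81.0/10.8 = 7.500.

MAP = 7.407; posterior mean = 7.500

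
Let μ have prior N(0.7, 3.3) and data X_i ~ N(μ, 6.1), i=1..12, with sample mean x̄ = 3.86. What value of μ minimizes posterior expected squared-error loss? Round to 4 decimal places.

3.4382

Posterior for μ is Normal. Precision-weighted mean: (1/3.3·0.7 + 12/6.1·3.86) / (1/3.3 + 12/6.1) = 3.4382.
A Normal posterior is symmetric, so mode = mean.
Squared-error loss ⇒ the optimal estimator is the posterior mean.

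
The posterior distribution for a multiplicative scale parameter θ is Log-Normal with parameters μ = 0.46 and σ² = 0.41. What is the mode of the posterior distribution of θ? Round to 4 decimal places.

1.0513

Mode = exp(μ − σ²) = exp(0.05) = 1.0513.
Mean = exp(μ + σ²/2) = exp(0.665) = 1.9445.
This is the posterior mode — the MAP estimate.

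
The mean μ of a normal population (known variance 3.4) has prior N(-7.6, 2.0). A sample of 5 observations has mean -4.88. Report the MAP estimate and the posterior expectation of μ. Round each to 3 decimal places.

Posterior for μ is Normal. Precision-weighted mean: (1/2.0·-7.6 + 5/3.4·-4.88) / (1/2.0 + 5/3.4) = -5.570.
A Normal posterior is symmetric, so mode = mean.

μ_MAP = -5.570, E[μ|data] = -5.570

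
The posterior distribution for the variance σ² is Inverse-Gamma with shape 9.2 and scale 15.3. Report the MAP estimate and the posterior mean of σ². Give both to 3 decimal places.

σ²_MAP = 1.500, E[σ²|data] = 1.866

Mode = β/(α+1) = 15.3/10.2 = 1.500.
Mean = β/(α−1) = 15.3/8.2 = 1.866.
Right-skewed posterior ⇒ mode < mean.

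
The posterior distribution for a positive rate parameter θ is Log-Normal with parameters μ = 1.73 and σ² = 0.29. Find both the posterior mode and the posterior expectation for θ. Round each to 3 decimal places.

MAP = 4.221, posterior mean = 6.521

Mode = exp(μ − σ²) = exp(1.44) = 4.221.
Mean = exp(μ + σ²/2) = exp(1.875) = 6.521.
The mean is pulled above the mode by the posterior's right skew.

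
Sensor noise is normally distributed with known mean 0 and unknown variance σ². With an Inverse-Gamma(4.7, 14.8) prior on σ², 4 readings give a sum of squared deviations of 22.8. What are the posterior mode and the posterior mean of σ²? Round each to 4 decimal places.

Posterior: Inverse-Gamma(shape = 4.7+4/2 = 6.7, scale = 14.8+22.8/2 = 26.2).
Mode = β/(α+1) = 26.2/7.7 = 3.4026.
Mean = β/(α−1) = 26.2/5.7 = 4.5965.
Mean > mode: the posterior has a right tail.

σ²_MAP = 3.4026, E[σ²|data] = 4.5965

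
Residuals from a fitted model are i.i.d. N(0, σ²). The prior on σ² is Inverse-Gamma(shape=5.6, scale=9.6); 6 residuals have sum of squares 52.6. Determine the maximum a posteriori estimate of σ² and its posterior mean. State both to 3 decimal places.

Posterior: Inverse-Gamma(shape = 5.6+6/2 = 8.6, scale = 9.6+52.6/2 = 35.9).
Mode = β/(α+1) = 35.9/9.6 = 3.740.
Mean = β/(α−1) = 35.9/7.6 = 4.724.

maximum a posteriori estimate = 3.740, posterior mean = 4.724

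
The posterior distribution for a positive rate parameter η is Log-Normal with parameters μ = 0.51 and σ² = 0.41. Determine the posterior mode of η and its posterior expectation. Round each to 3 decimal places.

Mode = exp(μ − σ²) = exp(0.10) = 1.105.
Mean = exp(μ + σ²/2) = exp(0.715) = 2.044.

MAP: 1.105. Posterior mean: 2.044.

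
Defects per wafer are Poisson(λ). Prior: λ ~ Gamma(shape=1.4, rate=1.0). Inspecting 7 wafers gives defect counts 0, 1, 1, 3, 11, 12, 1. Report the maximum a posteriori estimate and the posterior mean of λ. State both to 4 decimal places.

Σ counts = 29. Posterior: Gamma(shape = 1.4+29 = 30.4, rate = 1.0+7 = 8.0).
Mode = (α−1)/β = 29.4/8.0 = 3.6750.
Mean = α/β = 30.4/8.0 = 3.8000.
The posterior is right-skewed, so the mean exceeds the mode.

MAP = 3.6750, posterior mean = 3.8000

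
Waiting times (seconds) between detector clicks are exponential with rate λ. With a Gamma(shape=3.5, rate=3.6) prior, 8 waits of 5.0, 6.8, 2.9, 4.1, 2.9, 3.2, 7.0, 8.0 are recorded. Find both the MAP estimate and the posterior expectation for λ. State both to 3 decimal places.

Σ times = 39.9. Posterior: Gamma(shape = 3.5+8 = 11.5, rate = 3.6+39.9 = 43.5).
Mode = (α−1)/β = 10.5/43.5 = 0.241.
Mean = α/β = 11.5/43.5 = 0.264.
The mean is pulled above the mode by the posterior's right skew.

λ_MAP = 0.241, E[λ|data] = 0.264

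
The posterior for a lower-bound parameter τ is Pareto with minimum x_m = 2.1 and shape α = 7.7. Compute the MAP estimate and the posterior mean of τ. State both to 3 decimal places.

The Pareto density is strictly decreasing on [x_m, ∞), so the mode is x_m = 2.100.
Mean = α·x_m/(α−1) = 7.7·2.1/6.7 = 2.413.
The posterior is right-skewed, so the mean exceeds the mode.

MAP = 2.100; posterior mean = 2.413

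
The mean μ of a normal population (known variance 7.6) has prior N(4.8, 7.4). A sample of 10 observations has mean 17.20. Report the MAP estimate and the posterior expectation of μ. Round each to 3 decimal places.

Posterior for μ is Normal. Precision-weighted mean: (1/7.4·4.8 + 10/7.6·17.20) / (1/7.4 + 10/7.6) = 16.045.
A Normal posterior is symmetric, so mode = mean.

MAP: 16.045. Posterior mean: 16.045.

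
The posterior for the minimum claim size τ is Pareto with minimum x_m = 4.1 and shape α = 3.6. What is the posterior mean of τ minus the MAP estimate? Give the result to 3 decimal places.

The Pareto density is strictly decreasing on [x_m, ∞), so the mode is x_m = 4.100.
Mean = α·x_m/(α−1) = 3.6·4.1/2.6 = 5.677.
Difference = 5.677 − 4.100 = 1.577.
Mean > mode: the posterior has a right tail.

1.577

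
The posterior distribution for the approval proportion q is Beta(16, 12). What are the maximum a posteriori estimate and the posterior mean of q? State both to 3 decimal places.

MAP: 0.577. Posterior mean: 0.571.

Mode = (16−1)/(16+12−2) = 15/26 = 0.577.
Mean = 16/(16+12) = 16/28 = 0.571.
Left-skewed posterior ⇒ mean < mode.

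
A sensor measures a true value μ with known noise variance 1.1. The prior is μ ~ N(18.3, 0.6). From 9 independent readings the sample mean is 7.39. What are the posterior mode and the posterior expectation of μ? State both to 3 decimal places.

posterior mode = 9.236, posterior expectation = 9.236

Posterior for μ is Normal. Precision-weighted mean: (1/0.6·18.3 + 9/1.1·7.39) / (1/0.6 + 9/1.1) = 9.236.
A Normal posterior is symmetric, so mode = mean.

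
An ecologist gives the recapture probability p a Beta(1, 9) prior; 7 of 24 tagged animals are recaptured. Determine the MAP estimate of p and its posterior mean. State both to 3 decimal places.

p_MAP = 0.219, E[p|data] = 0.235

Posterior: Beta(1+7, 9+17) = Beta(8, 26).
Mode = (8−1)/(8+26−2) = 7/32 = 0.219.
Mean = 8/(8+26) = 8/34 = 0.235.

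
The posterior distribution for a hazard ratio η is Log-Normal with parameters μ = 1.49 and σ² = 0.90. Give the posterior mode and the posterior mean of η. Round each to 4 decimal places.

posterior mode = 1.8040, posterior mean = 6.9588

Mode = exp(μ − σ²) = exp(0.59) = 1.8040.
Mean = exp(μ + σ²/2) = exp(1.940) = 6.9588.
Right-skewed posterior ⇒ mode < mean.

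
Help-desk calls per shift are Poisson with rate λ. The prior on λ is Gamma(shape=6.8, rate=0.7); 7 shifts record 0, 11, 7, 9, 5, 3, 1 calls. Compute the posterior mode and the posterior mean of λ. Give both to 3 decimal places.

MAP = 5.429; posterior mean = 5.558

Σ counts = 36. Posterior: Gamma(shape = 6.8+36 = 42.8, rate = 0.7+7 = 7.7).
Mode = (α−1)/β = 41.8/7.7 = 5.429.
Mean = α/β = 42.8/7.7 = 5.558.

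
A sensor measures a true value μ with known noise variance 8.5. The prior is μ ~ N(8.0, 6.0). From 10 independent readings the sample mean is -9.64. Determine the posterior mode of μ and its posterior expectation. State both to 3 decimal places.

posterior mode = -7.451, posterior expectation = -7.451

Posterior for μ is Normal. Precision-weighted mean: (1/6.0·8.0 + 10/8.5·-9.64) / (1/6.0 + 10/8.5) = -7.451.
A Normal posterior is symmetric, so mode = mean.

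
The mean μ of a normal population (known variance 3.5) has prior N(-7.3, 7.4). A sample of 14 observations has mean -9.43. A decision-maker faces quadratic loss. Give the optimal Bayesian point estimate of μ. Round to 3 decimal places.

-9.360

Posterior for μ is Normal. Precision-weighted mean: (1/7.4·-7.3 + 14/3.5·-9.43) / (1/7.4 + 14/3.5) = -9.360.
A Normal posterior is symmetric, so mode = mean.
Quadratic loss ⇒ the optimal estimator is the posterior mean.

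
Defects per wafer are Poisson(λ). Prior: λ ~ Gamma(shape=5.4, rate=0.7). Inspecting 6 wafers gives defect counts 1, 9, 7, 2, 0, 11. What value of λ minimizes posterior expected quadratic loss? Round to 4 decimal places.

5.2836

Σ counts = 30. Posterior: Gamma(shape = 5.4+30 = 35.4, rate = 0.7+6 = 6.7).
Mode = (α−1)/β = 34.4/6.7 = 5.1343.
Mean = α/β = 35.4/6.7 = 5.2836.
Quadratic loss ⇒ the optimal estimator is the posterior mean.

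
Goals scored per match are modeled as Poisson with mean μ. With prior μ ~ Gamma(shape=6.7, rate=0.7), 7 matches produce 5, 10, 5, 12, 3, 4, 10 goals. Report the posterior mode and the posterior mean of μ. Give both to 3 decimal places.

Σ counts = 49. Posterior: Gamma(shape = 6.7+49 = 55.7, rate = 0.7+7 = 7.7).
Mode = (α−1)/β = 54.7/7.7 = 7.104.
Mean = α/β = 55.7/7.7 = 7.234.
The posterior is right-skewed, so the mean exceeds the mode.

μ_MAP = 7.104, E[μ|data] = 7.234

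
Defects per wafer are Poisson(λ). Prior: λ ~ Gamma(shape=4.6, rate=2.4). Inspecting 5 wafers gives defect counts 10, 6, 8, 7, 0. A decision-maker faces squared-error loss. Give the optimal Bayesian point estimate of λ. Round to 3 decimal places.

4.811

Σ counts = 31. Posterior: Gamma(shape = 4.6+31 = 35.6, rate = 2.4+5 = 7.4).
Mode = (α−1)/β = 34.6/7.4 = 4.676.
Mean = α/β = 35.6/7.4 = 4.811.
Squared-error loss ⇒ the optimal estimator is the posterior mean.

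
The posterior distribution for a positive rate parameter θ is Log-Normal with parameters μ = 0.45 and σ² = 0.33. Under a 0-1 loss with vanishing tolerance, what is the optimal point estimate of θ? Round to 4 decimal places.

Mode = exp(μ − σ²) = exp(0.12) = 1.1275.
Mean = exp(μ + σ²/2) = exp(0.615) = 1.8497.
This is the posterior mode — the MAP estimate.

1.1275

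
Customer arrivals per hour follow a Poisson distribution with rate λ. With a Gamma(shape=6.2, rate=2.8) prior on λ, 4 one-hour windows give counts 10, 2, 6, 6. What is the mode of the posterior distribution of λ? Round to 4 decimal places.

Σ counts = 24. Posterior: Gamma(shape = 6.2+24 = 30.2, rate = 2.8+4 = 6.8).
Mode = (α−1)/β = 29.2/6.8 = 4.2941.
Mean = α/β = 30.2/6.8 = 4.4412.
This is the posterior mode — the MAP estimate.

4.2941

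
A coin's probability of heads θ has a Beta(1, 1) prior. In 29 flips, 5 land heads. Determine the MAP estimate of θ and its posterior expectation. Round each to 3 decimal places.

MAP: 0.172. Posterior mean: 0.194.

Posterior: Beta(1+5, 1+24) = Beta(6, 25).
Mode = (6−1)/(6+25−2) = 5/29 = 0.172.
With a flat prior the MAP equals the MLE, 5/29.
Mean = 6/(6+25) = 6/31 = 0.194.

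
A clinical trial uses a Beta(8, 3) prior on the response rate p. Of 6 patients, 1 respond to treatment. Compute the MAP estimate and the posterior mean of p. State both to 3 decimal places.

Posterior: Beta(8+1, 3+5) = Beta(9, 8).
Mode = (9−1)/(9+8−2) = 8/15 = 0.533.
Mean = 9/(9+8) = 9/17 = 0.529.
Left-skewed posterior ⇒ mean < mode.

p_MAP = 0.533, E[p|data] = 0.529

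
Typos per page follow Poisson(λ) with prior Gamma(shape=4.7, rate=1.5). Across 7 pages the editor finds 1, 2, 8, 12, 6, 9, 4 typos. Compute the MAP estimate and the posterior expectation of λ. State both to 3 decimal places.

Σ counts = 42. Posterior: Gamma(shape = 4.7+42 = 46.7, rate = 1.5+7 = 8.5).
Mode = (α−1)/β = 45.7/8.5 = 5.376.
Mean = α/β = 46.7/8.5 = 5.494.

MAP: 5.376. Posterior mean: 5.494.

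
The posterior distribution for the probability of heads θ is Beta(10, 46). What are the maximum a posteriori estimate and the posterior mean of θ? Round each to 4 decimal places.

MAP: 0.1667. Posterior mean: 0.1786.

Mode = (10−1)/(10+46−2) = 9/54 = 0.1667.
Mean = 10/(10+46) = 10/56 = 0.1786.
The posterior is right-skewed, so the mean exceeds the mode.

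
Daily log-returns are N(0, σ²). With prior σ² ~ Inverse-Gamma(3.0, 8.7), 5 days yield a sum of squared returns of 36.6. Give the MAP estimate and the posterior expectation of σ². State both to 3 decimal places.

MAP = 4.154; posterior mean = 6.000

Posterior: Inverse-Gamma(shape = 3.0+5/2 = 5.5, scale = 8.7+36.6/2 = 27.0).
Mode = β/(α+1) = 27.0/6.5 = 4.154.
Mean = β/(α−1) = 27.0/4.5 = 6.000.
Mean > mode: the posterior has a right tail.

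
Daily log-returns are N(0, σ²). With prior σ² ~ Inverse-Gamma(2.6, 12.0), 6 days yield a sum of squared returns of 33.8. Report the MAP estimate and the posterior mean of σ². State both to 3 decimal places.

Posterior: Inverse-Gamma(shape = 2.6+6/2 = 5.6, scale = 12.0+33.8/2 = 28.9).
Mode = β/(α+1) = 28.9/6.6 = 4.379.
Mean = β/(α−1) = 28.9/4.6 = 6.283.

MAP = 4.379; posterior mean = 6.283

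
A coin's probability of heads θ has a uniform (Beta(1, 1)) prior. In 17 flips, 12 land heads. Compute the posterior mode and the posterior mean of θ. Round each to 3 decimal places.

θ_MAP = 0.706, E[θ|data] = 0.684

Posterior: Beta(1+12, 1+5) = Beta(13, 6).
Mode = (13−1)/(13+6−2) = 12/17 = 0.706.
Mean = 13/(13+6) = 13/19 = 0.684.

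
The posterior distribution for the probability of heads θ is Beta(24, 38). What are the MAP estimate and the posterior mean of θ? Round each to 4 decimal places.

MAP: 0.3833. Posterior mean: 0.3871.

Mode = (24−1)/(24+38−2) = 23/60 = 0.3833.
Mean = 24/(24+38) = 24/62 = 0.3871.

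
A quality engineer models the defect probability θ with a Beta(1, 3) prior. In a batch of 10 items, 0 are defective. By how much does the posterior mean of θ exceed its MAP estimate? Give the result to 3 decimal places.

0.071

Posterior: Beta(1+0, 3+10) = Beta(1, 13).
Since α = 1 ≤ 1 and β > 1, the Beta density is monotone decreasing on [0,1]; the mode is at 0.
Mean = 1/(1+13) = 0.071.
Difference = 0.071 − 0.000 = 0.071.
Mean > mode: the posterior has a right tail.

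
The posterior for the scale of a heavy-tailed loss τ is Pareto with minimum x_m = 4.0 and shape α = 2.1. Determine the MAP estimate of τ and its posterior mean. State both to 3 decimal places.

MAP estimate = 4.000, posterior mean = 7.636

The Pareto density is strictly decreasing on [x_m, ∞), so the mode is x_m = 4.000.
Mean = α·x_m/(α−1) = 2.1·4.0/1.1 = 7.636.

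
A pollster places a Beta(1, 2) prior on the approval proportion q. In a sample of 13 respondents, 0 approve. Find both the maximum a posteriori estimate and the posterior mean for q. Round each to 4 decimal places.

Posterior: Beta(1+0, 2+13) = Beta(1, 15).
Since α = 1 ≤ 1 and β > 1, the Beta density is monotone decreasing on [0,1]; the mode is at 0.
Mean = 1/(1+15) = 0.0625.

maximum a posteriori estimate = 0.0000, posterior mean = 0.0625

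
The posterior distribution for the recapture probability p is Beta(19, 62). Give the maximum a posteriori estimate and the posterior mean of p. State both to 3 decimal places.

Mode = (19−1)/(19+62−2) = 18/79 = 0.228.
Mean = 19/(19+62) = 19/81 = 0.235.

MAP: 0.228. Posterior mean: 0.235.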